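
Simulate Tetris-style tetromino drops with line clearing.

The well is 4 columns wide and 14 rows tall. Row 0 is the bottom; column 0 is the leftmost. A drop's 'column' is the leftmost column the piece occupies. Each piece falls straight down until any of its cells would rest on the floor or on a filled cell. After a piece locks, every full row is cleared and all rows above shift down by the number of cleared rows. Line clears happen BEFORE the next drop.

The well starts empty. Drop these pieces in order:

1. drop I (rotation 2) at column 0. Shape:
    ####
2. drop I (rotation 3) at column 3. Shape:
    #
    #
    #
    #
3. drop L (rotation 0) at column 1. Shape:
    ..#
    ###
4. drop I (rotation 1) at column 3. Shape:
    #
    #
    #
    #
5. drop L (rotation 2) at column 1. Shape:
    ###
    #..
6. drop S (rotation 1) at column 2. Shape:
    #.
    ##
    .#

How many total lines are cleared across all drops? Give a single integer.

Answer: 1

Derivation:
Drop 1: I rot2 at col 0 lands with bottom-row=0; cleared 1 line(s) (total 1); column heights now [0 0 0 0], max=0
Drop 2: I rot3 at col 3 lands with bottom-row=0; cleared 0 line(s) (total 1); column heights now [0 0 0 4], max=4
Drop 3: L rot0 at col 1 lands with bottom-row=4; cleared 0 line(s) (total 1); column heights now [0 5 5 6], max=6
Drop 4: I rot1 at col 3 lands with bottom-row=6; cleared 0 line(s) (total 1); column heights now [0 5 5 10], max=10
Drop 5: L rot2 at col 1 lands with bottom-row=9; cleared 0 line(s) (total 1); column heights now [0 11 11 11], max=11
Drop 6: S rot1 at col 2 lands with bottom-row=11; cleared 0 line(s) (total 1); column heights now [0 11 14 13], max=14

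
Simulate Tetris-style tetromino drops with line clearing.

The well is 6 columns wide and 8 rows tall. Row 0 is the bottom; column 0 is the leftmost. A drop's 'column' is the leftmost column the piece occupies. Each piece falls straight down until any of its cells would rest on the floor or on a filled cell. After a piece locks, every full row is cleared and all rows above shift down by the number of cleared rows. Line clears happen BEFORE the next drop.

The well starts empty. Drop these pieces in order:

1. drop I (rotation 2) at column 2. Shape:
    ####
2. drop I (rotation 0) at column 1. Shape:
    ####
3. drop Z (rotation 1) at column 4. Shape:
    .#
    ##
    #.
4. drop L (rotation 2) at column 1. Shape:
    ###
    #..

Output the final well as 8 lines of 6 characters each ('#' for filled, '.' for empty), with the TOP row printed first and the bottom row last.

Drop 1: I rot2 at col 2 lands with bottom-row=0; cleared 0 line(s) (total 0); column heights now [0 0 1 1 1 1], max=1
Drop 2: I rot0 at col 1 lands with bottom-row=1; cleared 0 line(s) (total 0); column heights now [0 2 2 2 2 1], max=2
Drop 3: Z rot1 at col 4 lands with bottom-row=2; cleared 0 line(s) (total 0); column heights now [0 2 2 2 4 5], max=5
Drop 4: L rot2 at col 1 lands with bottom-row=2; cleared 0 line(s) (total 0); column heights now [0 4 4 4 4 5], max=5

Answer: ......
......
......
.....#
.#####
.#..#.
.####.
..####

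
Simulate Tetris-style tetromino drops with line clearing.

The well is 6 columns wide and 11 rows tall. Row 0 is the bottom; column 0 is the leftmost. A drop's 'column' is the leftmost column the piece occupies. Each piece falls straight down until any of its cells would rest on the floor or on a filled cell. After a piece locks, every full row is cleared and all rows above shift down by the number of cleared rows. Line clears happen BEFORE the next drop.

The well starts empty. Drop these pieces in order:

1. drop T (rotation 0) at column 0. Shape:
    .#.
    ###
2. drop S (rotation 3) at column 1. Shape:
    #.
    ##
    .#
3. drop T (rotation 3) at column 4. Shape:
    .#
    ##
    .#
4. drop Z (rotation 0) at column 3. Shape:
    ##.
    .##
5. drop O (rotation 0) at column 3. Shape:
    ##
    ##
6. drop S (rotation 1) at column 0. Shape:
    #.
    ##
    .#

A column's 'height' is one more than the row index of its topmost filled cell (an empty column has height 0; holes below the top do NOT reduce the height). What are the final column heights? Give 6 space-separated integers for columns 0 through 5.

Answer: 7 6 3 7 7 4

Derivation:
Drop 1: T rot0 at col 0 lands with bottom-row=0; cleared 0 line(s) (total 0); column heights now [1 2 1 0 0 0], max=2
Drop 2: S rot3 at col 1 lands with bottom-row=1; cleared 0 line(s) (total 0); column heights now [1 4 3 0 0 0], max=4
Drop 3: T rot3 at col 4 lands with bottom-row=0; cleared 0 line(s) (total 0); column heights now [1 4 3 0 2 3], max=4
Drop 4: Z rot0 at col 3 lands with bottom-row=3; cleared 0 line(s) (total 0); column heights now [1 4 3 5 5 4], max=5
Drop 5: O rot0 at col 3 lands with bottom-row=5; cleared 0 line(s) (total 0); column heights now [1 4 3 7 7 4], max=7
Drop 6: S rot1 at col 0 lands with bottom-row=4; cleared 0 line(s) (total 0); column heights now [7 6 3 7 7 4], max=7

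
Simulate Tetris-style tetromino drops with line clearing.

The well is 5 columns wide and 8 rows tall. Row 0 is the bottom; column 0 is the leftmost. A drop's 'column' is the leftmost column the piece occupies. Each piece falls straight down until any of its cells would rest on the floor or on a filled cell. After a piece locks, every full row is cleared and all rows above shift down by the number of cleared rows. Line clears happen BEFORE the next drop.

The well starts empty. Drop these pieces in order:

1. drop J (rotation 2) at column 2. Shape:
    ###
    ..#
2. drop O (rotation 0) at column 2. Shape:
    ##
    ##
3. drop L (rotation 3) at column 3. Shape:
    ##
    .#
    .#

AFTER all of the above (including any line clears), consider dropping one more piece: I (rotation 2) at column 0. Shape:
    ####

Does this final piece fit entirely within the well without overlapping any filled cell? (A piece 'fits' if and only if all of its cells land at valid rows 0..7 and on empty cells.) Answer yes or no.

Drop 1: J rot2 at col 2 lands with bottom-row=0; cleared 0 line(s) (total 0); column heights now [0 0 2 2 2], max=2
Drop 2: O rot0 at col 2 lands with bottom-row=2; cleared 0 line(s) (total 0); column heights now [0 0 4 4 2], max=4
Drop 3: L rot3 at col 3 lands with bottom-row=2; cleared 0 line(s) (total 0); column heights now [0 0 4 5 5], max=5
Test piece I rot2 at col 0 (width 4): heights before test = [0 0 4 5 5]; fits = True

Answer: yes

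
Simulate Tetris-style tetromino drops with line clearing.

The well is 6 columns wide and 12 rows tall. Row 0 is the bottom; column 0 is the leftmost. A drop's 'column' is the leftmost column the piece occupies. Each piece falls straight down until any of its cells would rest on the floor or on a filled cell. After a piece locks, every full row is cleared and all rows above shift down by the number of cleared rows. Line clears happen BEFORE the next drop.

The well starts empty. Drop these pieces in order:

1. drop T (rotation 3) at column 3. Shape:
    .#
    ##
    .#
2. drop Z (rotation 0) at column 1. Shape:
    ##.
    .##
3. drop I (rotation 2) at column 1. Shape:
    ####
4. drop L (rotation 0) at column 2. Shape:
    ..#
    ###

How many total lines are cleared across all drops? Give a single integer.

Answer: 0

Derivation:
Drop 1: T rot3 at col 3 lands with bottom-row=0; cleared 0 line(s) (total 0); column heights now [0 0 0 2 3 0], max=3
Drop 2: Z rot0 at col 1 lands with bottom-row=2; cleared 0 line(s) (total 0); column heights now [0 4 4 3 3 0], max=4
Drop 3: I rot2 at col 1 lands with bottom-row=4; cleared 0 line(s) (total 0); column heights now [0 5 5 5 5 0], max=5
Drop 4: L rot0 at col 2 lands with bottom-row=5; cleared 0 line(s) (total 0); column heights now [0 5 6 6 7 0], max=7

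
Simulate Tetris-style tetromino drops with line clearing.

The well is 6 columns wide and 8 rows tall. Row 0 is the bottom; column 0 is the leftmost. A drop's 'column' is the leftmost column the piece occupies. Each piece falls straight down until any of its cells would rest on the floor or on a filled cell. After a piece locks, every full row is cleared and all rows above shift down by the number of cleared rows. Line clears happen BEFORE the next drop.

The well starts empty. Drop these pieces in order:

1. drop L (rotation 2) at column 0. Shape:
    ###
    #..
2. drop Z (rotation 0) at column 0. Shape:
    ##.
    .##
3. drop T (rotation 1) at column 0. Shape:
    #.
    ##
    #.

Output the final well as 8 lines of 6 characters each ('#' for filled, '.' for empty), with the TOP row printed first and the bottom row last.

Drop 1: L rot2 at col 0 lands with bottom-row=0; cleared 0 line(s) (total 0); column heights now [2 2 2 0 0 0], max=2
Drop 2: Z rot0 at col 0 lands with bottom-row=2; cleared 0 line(s) (total 0); column heights now [4 4 3 0 0 0], max=4
Drop 3: T rot1 at col 0 lands with bottom-row=4; cleared 0 line(s) (total 0); column heights now [7 6 3 0 0 0], max=7

Answer: ......
#.....
##....
#.....
##....
.##...
###...
#.....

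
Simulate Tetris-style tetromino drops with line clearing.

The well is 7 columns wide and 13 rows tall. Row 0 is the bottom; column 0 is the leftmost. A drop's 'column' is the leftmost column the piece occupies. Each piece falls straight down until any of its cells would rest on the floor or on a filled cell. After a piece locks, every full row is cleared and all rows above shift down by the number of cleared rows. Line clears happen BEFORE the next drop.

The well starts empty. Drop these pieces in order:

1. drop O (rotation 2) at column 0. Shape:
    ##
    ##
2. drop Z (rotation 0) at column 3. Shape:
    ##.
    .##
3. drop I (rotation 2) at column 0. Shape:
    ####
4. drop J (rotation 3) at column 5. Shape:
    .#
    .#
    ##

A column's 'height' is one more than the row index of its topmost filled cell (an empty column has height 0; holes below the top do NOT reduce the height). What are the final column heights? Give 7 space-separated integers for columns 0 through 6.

Drop 1: O rot2 at col 0 lands with bottom-row=0; cleared 0 line(s) (total 0); column heights now [2 2 0 0 0 0 0], max=2
Drop 2: Z rot0 at col 3 lands with bottom-row=0; cleared 0 line(s) (total 0); column heights now [2 2 0 2 2 1 0], max=2
Drop 3: I rot2 at col 0 lands with bottom-row=2; cleared 0 line(s) (total 0); column heights now [3 3 3 3 2 1 0], max=3
Drop 4: J rot3 at col 5 lands with bottom-row=1; cleared 0 line(s) (total 0); column heights now [3 3 3 3 2 2 4], max=4

Answer: 3 3 3 3 2 2 4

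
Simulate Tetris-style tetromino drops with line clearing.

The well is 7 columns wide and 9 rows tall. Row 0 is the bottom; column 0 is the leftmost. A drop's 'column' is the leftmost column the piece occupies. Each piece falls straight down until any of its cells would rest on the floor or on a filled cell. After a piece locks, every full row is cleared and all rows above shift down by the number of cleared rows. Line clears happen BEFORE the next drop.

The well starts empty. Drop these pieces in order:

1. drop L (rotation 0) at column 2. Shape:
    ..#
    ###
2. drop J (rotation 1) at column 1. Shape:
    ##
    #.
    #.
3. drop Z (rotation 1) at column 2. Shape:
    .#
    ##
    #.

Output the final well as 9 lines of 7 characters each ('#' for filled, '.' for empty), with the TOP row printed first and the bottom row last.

Answer: .......
.......
.......
...#...
..##...
..#....
.##....
.#..#..
.####..

Derivation:
Drop 1: L rot0 at col 2 lands with bottom-row=0; cleared 0 line(s) (total 0); column heights now [0 0 1 1 2 0 0], max=2
Drop 2: J rot1 at col 1 lands with bottom-row=0; cleared 0 line(s) (total 0); column heights now [0 3 3 1 2 0 0], max=3
Drop 3: Z rot1 at col 2 lands with bottom-row=3; cleared 0 line(s) (total 0); column heights now [0 3 5 6 2 0 0], max=6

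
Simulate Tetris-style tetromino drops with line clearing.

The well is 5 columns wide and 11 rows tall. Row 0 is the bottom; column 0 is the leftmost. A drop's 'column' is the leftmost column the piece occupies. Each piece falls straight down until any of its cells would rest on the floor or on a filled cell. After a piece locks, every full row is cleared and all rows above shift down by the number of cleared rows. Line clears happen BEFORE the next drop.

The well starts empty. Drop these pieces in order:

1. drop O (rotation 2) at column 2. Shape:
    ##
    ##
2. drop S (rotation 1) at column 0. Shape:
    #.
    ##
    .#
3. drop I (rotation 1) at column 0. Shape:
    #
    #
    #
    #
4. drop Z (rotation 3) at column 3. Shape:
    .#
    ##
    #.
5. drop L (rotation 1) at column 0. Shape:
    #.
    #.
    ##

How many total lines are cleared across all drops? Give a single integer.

Drop 1: O rot2 at col 2 lands with bottom-row=0; cleared 0 line(s) (total 0); column heights now [0 0 2 2 0], max=2
Drop 2: S rot1 at col 0 lands with bottom-row=0; cleared 0 line(s) (total 0); column heights now [3 2 2 2 0], max=3
Drop 3: I rot1 at col 0 lands with bottom-row=3; cleared 0 line(s) (total 0); column heights now [7 2 2 2 0], max=7
Drop 4: Z rot3 at col 3 lands with bottom-row=2; cleared 0 line(s) (total 0); column heights now [7 2 2 4 5], max=7
Drop 5: L rot1 at col 0 lands with bottom-row=7; cleared 0 line(s) (total 0); column heights now [10 8 2 4 5], max=10

Answer: 0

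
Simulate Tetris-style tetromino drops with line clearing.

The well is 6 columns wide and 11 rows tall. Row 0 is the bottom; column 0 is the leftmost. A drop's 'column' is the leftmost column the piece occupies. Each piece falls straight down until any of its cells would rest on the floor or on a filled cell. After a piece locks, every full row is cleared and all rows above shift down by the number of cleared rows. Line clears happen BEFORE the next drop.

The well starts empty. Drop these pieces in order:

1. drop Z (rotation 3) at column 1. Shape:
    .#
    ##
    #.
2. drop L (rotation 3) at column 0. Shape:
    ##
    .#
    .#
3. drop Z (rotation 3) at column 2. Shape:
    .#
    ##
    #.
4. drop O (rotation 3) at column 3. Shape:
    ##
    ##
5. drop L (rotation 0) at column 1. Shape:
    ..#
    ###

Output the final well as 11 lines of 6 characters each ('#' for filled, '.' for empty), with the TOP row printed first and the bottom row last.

Answer: ......
...#..
.###..
...##.
...##.
...#..
####..
.##...
.##...
.##...
.#....

Derivation:
Drop 1: Z rot3 at col 1 lands with bottom-row=0; cleared 0 line(s) (total 0); column heights now [0 2 3 0 0 0], max=3
Drop 2: L rot3 at col 0 lands with bottom-row=2; cleared 0 line(s) (total 0); column heights now [5 5 3 0 0 0], max=5
Drop 3: Z rot3 at col 2 lands with bottom-row=3; cleared 0 line(s) (total 0); column heights now [5 5 5 6 0 0], max=6
Drop 4: O rot3 at col 3 lands with bottom-row=6; cleared 0 line(s) (total 0); column heights now [5 5 5 8 8 0], max=8
Drop 5: L rot0 at col 1 lands with bottom-row=8; cleared 0 line(s) (total 0); column heights now [5 9 9 10 8 0], max=10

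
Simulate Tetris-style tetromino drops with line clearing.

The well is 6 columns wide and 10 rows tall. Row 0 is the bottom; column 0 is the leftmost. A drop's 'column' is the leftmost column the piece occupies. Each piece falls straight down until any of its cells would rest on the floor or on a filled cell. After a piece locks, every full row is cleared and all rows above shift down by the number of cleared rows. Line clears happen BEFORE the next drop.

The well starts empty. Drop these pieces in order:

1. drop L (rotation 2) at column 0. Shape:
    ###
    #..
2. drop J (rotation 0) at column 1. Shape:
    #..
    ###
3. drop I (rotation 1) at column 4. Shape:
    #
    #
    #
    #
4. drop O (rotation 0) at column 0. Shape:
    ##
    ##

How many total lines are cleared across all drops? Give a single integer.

Answer: 0

Derivation:
Drop 1: L rot2 at col 0 lands with bottom-row=0; cleared 0 line(s) (total 0); column heights now [2 2 2 0 0 0], max=2
Drop 2: J rot0 at col 1 lands with bottom-row=2; cleared 0 line(s) (total 0); column heights now [2 4 3 3 0 0], max=4
Drop 3: I rot1 at col 4 lands with bottom-row=0; cleared 0 line(s) (total 0); column heights now [2 4 3 3 4 0], max=4
Drop 4: O rot0 at col 0 lands with bottom-row=4; cleared 0 line(s) (total 0); column heights now [6 6 3 3 4 0], max=6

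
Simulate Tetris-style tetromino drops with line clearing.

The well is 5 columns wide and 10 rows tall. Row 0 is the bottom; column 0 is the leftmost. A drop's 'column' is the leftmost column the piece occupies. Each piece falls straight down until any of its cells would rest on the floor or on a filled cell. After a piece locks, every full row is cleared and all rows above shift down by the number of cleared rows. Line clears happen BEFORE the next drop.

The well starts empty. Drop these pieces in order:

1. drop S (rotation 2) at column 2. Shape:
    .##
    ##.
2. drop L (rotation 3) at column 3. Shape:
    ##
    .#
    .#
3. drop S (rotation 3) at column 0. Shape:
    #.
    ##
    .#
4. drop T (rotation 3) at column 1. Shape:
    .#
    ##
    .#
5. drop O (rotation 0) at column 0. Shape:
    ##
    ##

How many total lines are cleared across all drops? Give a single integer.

Drop 1: S rot2 at col 2 lands with bottom-row=0; cleared 0 line(s) (total 0); column heights now [0 0 1 2 2], max=2
Drop 2: L rot3 at col 3 lands with bottom-row=2; cleared 0 line(s) (total 0); column heights now [0 0 1 5 5], max=5
Drop 3: S rot3 at col 0 lands with bottom-row=0; cleared 0 line(s) (total 0); column heights now [3 2 1 5 5], max=5
Drop 4: T rot3 at col 1 lands with bottom-row=1; cleared 1 line(s) (total 1); column heights now [2 2 3 4 4], max=4
Drop 5: O rot0 at col 0 lands with bottom-row=2; cleared 0 line(s) (total 1); column heights now [4 4 3 4 4], max=4

Answer: 1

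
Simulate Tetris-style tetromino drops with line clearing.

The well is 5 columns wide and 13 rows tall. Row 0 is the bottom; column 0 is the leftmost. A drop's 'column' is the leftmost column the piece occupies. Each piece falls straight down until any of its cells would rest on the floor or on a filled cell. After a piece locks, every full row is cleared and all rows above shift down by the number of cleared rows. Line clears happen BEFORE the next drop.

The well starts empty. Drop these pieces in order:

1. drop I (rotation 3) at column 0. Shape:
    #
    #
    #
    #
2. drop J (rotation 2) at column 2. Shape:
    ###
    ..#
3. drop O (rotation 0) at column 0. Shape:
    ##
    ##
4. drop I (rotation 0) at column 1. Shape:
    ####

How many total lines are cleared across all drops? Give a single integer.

Answer: 0

Derivation:
Drop 1: I rot3 at col 0 lands with bottom-row=0; cleared 0 line(s) (total 0); column heights now [4 0 0 0 0], max=4
Drop 2: J rot2 at col 2 lands with bottom-row=0; cleared 0 line(s) (total 0); column heights now [4 0 2 2 2], max=4
Drop 3: O rot0 at col 0 lands with bottom-row=4; cleared 0 line(s) (total 0); column heights now [6 6 2 2 2], max=6
Drop 4: I rot0 at col 1 lands with bottom-row=6; cleared 0 line(s) (total 0); column heights now [6 7 7 7 7], max=7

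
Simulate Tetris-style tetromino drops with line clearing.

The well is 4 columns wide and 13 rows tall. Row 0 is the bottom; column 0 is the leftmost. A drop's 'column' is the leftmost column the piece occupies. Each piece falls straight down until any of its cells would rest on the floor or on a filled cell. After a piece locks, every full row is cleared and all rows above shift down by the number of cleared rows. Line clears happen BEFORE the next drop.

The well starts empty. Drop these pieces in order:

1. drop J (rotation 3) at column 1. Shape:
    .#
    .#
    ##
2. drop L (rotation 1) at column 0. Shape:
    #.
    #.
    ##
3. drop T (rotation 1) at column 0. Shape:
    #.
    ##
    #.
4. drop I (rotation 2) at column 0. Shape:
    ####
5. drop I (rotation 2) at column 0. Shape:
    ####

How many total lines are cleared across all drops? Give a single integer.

Answer: 2

Derivation:
Drop 1: J rot3 at col 1 lands with bottom-row=0; cleared 0 line(s) (total 0); column heights now [0 1 3 0], max=3
Drop 2: L rot1 at col 0 lands with bottom-row=1; cleared 0 line(s) (total 0); column heights now [4 2 3 0], max=4
Drop 3: T rot1 at col 0 lands with bottom-row=4; cleared 0 line(s) (total 0); column heights now [7 6 3 0], max=7
Drop 4: I rot2 at col 0 lands with bottom-row=7; cleared 1 line(s) (total 1); column heights now [7 6 3 0], max=7
Drop 5: I rot2 at col 0 lands with bottom-row=7; cleared 1 line(s) (total 2); column heights now [7 6 3 0], max=7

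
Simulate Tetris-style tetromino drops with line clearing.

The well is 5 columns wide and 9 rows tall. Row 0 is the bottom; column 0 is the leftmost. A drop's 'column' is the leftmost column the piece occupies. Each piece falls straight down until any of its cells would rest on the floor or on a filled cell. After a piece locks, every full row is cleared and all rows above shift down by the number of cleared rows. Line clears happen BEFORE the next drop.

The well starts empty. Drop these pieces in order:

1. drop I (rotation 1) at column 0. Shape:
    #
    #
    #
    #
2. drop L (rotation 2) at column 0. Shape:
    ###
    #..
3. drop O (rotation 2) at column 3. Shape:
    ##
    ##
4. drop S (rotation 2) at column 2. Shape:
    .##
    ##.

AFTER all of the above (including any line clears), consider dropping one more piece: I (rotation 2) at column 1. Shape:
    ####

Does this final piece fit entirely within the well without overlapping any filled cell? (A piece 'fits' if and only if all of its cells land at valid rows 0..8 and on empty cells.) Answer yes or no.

Drop 1: I rot1 at col 0 lands with bottom-row=0; cleared 0 line(s) (total 0); column heights now [4 0 0 0 0], max=4
Drop 2: L rot2 at col 0 lands with bottom-row=4; cleared 0 line(s) (total 0); column heights now [6 6 6 0 0], max=6
Drop 3: O rot2 at col 3 lands with bottom-row=0; cleared 0 line(s) (total 0); column heights now [6 6 6 2 2], max=6
Drop 4: S rot2 at col 2 lands with bottom-row=6; cleared 0 line(s) (total 0); column heights now [6 6 7 8 8], max=8
Test piece I rot2 at col 1 (width 4): heights before test = [6 6 7 8 8]; fits = True

Answer: yes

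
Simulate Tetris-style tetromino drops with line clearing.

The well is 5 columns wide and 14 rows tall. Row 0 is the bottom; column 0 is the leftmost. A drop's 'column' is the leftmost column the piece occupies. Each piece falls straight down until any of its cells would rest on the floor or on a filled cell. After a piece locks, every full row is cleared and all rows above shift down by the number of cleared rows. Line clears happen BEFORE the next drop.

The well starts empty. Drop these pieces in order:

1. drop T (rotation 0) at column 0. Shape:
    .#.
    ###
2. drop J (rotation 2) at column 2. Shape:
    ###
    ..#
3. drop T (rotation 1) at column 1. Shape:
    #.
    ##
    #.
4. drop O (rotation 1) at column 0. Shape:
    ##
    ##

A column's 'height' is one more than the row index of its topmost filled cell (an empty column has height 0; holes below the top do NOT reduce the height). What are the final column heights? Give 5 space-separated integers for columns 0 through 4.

Answer: 7 7 4 2 2

Derivation:
Drop 1: T rot0 at col 0 lands with bottom-row=0; cleared 0 line(s) (total 0); column heights now [1 2 1 0 0], max=2
Drop 2: J rot2 at col 2 lands with bottom-row=0; cleared 0 line(s) (total 0); column heights now [1 2 2 2 2], max=2
Drop 3: T rot1 at col 1 lands with bottom-row=2; cleared 0 line(s) (total 0); column heights now [1 5 4 2 2], max=5
Drop 4: O rot1 at col 0 lands with bottom-row=5; cleared 0 line(s) (total 0); column heights now [7 7 4 2 2], max=7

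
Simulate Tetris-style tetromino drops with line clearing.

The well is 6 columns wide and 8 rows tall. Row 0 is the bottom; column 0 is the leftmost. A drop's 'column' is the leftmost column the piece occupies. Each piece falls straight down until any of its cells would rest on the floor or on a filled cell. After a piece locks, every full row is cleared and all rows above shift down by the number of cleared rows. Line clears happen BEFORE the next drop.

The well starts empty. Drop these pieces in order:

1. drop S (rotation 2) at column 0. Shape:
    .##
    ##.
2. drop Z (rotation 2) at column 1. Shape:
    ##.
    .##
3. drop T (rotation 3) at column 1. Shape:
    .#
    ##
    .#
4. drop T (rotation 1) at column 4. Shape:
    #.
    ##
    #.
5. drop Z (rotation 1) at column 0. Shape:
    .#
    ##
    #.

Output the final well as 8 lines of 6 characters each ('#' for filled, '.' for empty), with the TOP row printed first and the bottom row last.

Answer: .#....
###...
###...
..#...
.##...
..###.
.##.##
##..#.

Derivation:
Drop 1: S rot2 at col 0 lands with bottom-row=0; cleared 0 line(s) (total 0); column heights now [1 2 2 0 0 0], max=2
Drop 2: Z rot2 at col 1 lands with bottom-row=2; cleared 0 line(s) (total 0); column heights now [1 4 4 3 0 0], max=4
Drop 3: T rot3 at col 1 lands with bottom-row=4; cleared 0 line(s) (total 0); column heights now [1 6 7 3 0 0], max=7
Drop 4: T rot1 at col 4 lands with bottom-row=0; cleared 0 line(s) (total 0); column heights now [1 6 7 3 3 2], max=7
Drop 5: Z rot1 at col 0 lands with bottom-row=5; cleared 0 line(s) (total 0); column heights now [7 8 7 3 3 2], max=8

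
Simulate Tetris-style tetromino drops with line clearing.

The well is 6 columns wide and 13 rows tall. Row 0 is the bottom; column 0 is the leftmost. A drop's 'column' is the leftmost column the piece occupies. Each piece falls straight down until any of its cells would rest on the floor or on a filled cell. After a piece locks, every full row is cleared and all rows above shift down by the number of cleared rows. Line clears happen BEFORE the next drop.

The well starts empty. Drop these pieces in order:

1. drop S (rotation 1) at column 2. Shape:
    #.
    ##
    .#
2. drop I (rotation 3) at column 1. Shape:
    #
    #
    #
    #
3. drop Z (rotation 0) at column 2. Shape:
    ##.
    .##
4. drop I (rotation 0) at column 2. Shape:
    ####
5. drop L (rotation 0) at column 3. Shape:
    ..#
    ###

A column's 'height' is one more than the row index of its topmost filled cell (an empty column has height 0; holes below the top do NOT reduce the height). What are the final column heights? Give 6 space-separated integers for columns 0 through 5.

Drop 1: S rot1 at col 2 lands with bottom-row=0; cleared 0 line(s) (total 0); column heights now [0 0 3 2 0 0], max=3
Drop 2: I rot3 at col 1 lands with bottom-row=0; cleared 0 line(s) (total 0); column heights now [0 4 3 2 0 0], max=4
Drop 3: Z rot0 at col 2 lands with bottom-row=2; cleared 0 line(s) (total 0); column heights now [0 4 4 4 3 0], max=4
Drop 4: I rot0 at col 2 lands with bottom-row=4; cleared 0 line(s) (total 0); column heights now [0 4 5 5 5 5], max=5
Drop 5: L rot0 at col 3 lands with bottom-row=5; cleared 0 line(s) (total 0); column heights now [0 4 5 6 6 7], max=7

Answer: 0 4 5 6 6 7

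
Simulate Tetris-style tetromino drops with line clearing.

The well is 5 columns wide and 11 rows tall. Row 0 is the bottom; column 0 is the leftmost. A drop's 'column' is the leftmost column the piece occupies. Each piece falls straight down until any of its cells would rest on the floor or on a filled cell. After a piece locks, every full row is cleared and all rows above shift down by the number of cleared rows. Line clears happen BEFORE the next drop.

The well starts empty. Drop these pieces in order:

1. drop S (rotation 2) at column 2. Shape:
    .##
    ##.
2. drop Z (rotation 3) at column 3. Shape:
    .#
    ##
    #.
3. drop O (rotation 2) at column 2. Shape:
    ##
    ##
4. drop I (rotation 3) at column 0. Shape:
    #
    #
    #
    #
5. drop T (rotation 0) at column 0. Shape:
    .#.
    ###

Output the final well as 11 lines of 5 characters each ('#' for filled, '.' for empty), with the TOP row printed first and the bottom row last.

Answer: .....
.....
.....
.#...
###..
..##.
..###
#..##
#..#.
#..##
#.##.

Derivation:
Drop 1: S rot2 at col 2 lands with bottom-row=0; cleared 0 line(s) (total 0); column heights now [0 0 1 2 2], max=2
Drop 2: Z rot3 at col 3 lands with bottom-row=2; cleared 0 line(s) (total 0); column heights now [0 0 1 4 5], max=5
Drop 3: O rot2 at col 2 lands with bottom-row=4; cleared 0 line(s) (total 0); column heights now [0 0 6 6 5], max=6
Drop 4: I rot3 at col 0 lands with bottom-row=0; cleared 0 line(s) (total 0); column heights now [4 0 6 6 5], max=6
Drop 5: T rot0 at col 0 lands with bottom-row=6; cleared 0 line(s) (total 0); column heights now [7 8 7 6 5], max=8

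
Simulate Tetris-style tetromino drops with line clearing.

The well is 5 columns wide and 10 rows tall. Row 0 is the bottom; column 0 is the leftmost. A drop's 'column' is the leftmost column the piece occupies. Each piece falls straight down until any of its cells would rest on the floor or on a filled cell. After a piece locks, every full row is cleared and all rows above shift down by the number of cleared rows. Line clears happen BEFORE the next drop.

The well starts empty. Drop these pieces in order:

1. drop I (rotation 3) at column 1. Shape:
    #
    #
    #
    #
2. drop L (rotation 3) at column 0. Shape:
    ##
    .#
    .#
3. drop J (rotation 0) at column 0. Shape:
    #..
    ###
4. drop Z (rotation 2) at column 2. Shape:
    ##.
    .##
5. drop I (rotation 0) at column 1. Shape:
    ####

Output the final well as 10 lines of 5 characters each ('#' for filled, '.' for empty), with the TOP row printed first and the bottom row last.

Answer: .....
.####
#.##.
##...
.#...
.#...
.#...
.#...
.#...
.#...

Derivation:
Drop 1: I rot3 at col 1 lands with bottom-row=0; cleared 0 line(s) (total 0); column heights now [0 4 0 0 0], max=4
Drop 2: L rot3 at col 0 lands with bottom-row=4; cleared 0 line(s) (total 0); column heights now [7 7 0 0 0], max=7
Drop 3: J rot0 at col 0 lands with bottom-row=7; cleared 0 line(s) (total 0); column heights now [9 8 8 0 0], max=9
Drop 4: Z rot2 at col 2 lands with bottom-row=7; cleared 1 line(s) (total 1); column heights now [8 7 8 8 0], max=8
Drop 5: I rot0 at col 1 lands with bottom-row=8; cleared 0 line(s) (total 1); column heights now [8 9 9 9 9], max=9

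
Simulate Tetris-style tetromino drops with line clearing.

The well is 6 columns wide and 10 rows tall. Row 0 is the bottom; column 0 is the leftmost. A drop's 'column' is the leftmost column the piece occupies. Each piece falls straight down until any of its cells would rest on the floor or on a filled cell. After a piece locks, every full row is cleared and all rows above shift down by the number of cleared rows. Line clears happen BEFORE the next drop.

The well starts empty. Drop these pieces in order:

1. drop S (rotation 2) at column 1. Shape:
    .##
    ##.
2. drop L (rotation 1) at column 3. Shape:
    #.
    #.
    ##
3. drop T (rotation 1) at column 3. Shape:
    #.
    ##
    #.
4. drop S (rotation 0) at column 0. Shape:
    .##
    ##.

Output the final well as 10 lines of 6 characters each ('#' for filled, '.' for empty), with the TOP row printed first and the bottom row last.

Drop 1: S rot2 at col 1 lands with bottom-row=0; cleared 0 line(s) (total 0); column heights now [0 1 2 2 0 0], max=2
Drop 2: L rot1 at col 3 lands with bottom-row=2; cleared 0 line(s) (total 0); column heights now [0 1 2 5 3 0], max=5
Drop 3: T rot1 at col 3 lands with bottom-row=5; cleared 0 line(s) (total 0); column heights now [0 1 2 8 7 0], max=8
Drop 4: S rot0 at col 0 lands with bottom-row=1; cleared 0 line(s) (total 0); column heights now [2 3 3 8 7 0], max=8

Answer: ......
......
...#..
...##.
...#..
...#..
...#..
.####.
####..
.##...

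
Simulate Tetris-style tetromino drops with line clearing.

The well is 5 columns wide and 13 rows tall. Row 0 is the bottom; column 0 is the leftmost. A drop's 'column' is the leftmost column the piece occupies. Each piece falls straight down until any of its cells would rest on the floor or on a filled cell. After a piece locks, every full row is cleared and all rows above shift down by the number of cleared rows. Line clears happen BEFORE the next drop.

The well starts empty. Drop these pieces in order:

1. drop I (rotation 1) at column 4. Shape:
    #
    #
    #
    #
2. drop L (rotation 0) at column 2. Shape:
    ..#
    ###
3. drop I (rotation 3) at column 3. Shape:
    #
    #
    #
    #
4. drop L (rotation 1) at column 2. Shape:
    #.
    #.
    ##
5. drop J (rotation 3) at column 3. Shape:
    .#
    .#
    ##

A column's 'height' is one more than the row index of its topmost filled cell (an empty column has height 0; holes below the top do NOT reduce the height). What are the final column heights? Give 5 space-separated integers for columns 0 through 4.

Answer: 0 0 12 11 13

Derivation:
Drop 1: I rot1 at col 4 lands with bottom-row=0; cleared 0 line(s) (total 0); column heights now [0 0 0 0 4], max=4
Drop 2: L rot0 at col 2 lands with bottom-row=4; cleared 0 line(s) (total 0); column heights now [0 0 5 5 6], max=6
Drop 3: I rot3 at col 3 lands with bottom-row=5; cleared 0 line(s) (total 0); column heights now [0 0 5 9 6], max=9
Drop 4: L rot1 at col 2 lands with bottom-row=9; cleared 0 line(s) (total 0); column heights now [0 0 12 10 6], max=12
Drop 5: J rot3 at col 3 lands with bottom-row=10; cleared 0 line(s) (total 0); column heights now [0 0 12 11 13], max=13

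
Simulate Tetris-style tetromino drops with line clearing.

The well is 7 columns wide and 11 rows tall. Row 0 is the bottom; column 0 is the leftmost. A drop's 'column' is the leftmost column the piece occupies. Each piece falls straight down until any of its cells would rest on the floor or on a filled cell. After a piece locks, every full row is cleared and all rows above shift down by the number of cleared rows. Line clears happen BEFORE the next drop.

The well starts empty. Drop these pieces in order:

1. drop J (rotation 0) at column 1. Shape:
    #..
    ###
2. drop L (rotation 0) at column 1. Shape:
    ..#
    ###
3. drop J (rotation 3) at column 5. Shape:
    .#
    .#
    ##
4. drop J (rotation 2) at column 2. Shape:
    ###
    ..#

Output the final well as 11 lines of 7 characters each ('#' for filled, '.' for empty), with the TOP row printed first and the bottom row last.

Answer: .......
.......
.......
.......
.......
.......
..###..
...##..
.###..#
.#....#
.###.##

Derivation:
Drop 1: J rot0 at col 1 lands with bottom-row=0; cleared 0 line(s) (total 0); column heights now [0 2 1 1 0 0 0], max=2
Drop 2: L rot0 at col 1 lands with bottom-row=2; cleared 0 line(s) (total 0); column heights now [0 3 3 4 0 0 0], max=4
Drop 3: J rot3 at col 5 lands with bottom-row=0; cleared 0 line(s) (total 0); column heights now [0 3 3 4 0 1 3], max=4
Drop 4: J rot2 at col 2 lands with bottom-row=3; cleared 0 line(s) (total 0); column heights now [0 3 5 5 5 1 3], max=5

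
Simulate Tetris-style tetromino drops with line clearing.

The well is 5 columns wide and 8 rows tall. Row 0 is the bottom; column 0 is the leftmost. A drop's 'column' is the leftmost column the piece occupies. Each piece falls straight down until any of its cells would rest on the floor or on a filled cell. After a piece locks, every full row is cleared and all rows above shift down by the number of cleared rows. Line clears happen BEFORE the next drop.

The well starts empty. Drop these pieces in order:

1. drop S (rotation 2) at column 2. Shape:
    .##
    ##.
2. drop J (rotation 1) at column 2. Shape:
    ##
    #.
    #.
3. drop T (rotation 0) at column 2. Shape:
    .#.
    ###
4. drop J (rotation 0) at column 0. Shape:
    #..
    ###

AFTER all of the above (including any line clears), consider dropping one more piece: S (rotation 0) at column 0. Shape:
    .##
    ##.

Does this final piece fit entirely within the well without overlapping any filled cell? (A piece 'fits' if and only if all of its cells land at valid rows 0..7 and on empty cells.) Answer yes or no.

Answer: no

Derivation:
Drop 1: S rot2 at col 2 lands with bottom-row=0; cleared 0 line(s) (total 0); column heights now [0 0 1 2 2], max=2
Drop 2: J rot1 at col 2 lands with bottom-row=1; cleared 0 line(s) (total 0); column heights now [0 0 4 4 2], max=4
Drop 3: T rot0 at col 2 lands with bottom-row=4; cleared 0 line(s) (total 0); column heights now [0 0 5 6 5], max=6
Drop 4: J rot0 at col 0 lands with bottom-row=5; cleared 0 line(s) (total 0); column heights now [7 6 6 6 5], max=7
Test piece S rot0 at col 0 (width 3): heights before test = [7 6 6 6 5]; fits = False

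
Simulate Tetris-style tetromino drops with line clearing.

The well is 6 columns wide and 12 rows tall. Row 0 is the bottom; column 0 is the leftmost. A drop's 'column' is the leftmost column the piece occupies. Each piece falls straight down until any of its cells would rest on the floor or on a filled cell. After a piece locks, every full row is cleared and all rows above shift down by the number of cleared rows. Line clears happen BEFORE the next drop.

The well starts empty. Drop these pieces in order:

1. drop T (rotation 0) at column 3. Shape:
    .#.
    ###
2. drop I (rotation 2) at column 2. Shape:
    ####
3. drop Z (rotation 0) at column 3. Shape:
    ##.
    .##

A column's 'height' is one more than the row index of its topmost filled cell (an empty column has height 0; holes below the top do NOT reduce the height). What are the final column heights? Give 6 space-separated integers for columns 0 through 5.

Answer: 0 0 3 5 5 4

Derivation:
Drop 1: T rot0 at col 3 lands with bottom-row=0; cleared 0 line(s) (total 0); column heights now [0 0 0 1 2 1], max=2
Drop 2: I rot2 at col 2 lands with bottom-row=2; cleared 0 line(s) (total 0); column heights now [0 0 3 3 3 3], max=3
Drop 3: Z rot0 at col 3 lands with bottom-row=3; cleared 0 line(s) (total 0); column heights now [0 0 3 5 5 4], max=5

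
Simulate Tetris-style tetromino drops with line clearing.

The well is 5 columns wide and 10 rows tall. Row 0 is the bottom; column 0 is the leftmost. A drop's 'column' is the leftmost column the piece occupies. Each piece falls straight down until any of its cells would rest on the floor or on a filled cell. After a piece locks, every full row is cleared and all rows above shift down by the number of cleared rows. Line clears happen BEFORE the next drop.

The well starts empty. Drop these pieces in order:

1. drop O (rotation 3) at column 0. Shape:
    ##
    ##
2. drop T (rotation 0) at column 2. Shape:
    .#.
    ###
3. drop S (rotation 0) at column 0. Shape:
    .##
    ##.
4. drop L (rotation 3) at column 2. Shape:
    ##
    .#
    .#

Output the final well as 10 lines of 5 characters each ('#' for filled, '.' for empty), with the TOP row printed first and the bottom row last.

Drop 1: O rot3 at col 0 lands with bottom-row=0; cleared 0 line(s) (total 0); column heights now [2 2 0 0 0], max=2
Drop 2: T rot0 at col 2 lands with bottom-row=0; cleared 1 line(s) (total 1); column heights now [1 1 0 1 0], max=1
Drop 3: S rot0 at col 0 lands with bottom-row=1; cleared 0 line(s) (total 1); column heights now [2 3 3 1 0], max=3
Drop 4: L rot3 at col 2 lands with bottom-row=1; cleared 0 line(s) (total 1); column heights now [2 3 4 4 0], max=4

Answer: .....
.....
.....
.....
.....
.....
..##.
.###.
##.#.
##.#.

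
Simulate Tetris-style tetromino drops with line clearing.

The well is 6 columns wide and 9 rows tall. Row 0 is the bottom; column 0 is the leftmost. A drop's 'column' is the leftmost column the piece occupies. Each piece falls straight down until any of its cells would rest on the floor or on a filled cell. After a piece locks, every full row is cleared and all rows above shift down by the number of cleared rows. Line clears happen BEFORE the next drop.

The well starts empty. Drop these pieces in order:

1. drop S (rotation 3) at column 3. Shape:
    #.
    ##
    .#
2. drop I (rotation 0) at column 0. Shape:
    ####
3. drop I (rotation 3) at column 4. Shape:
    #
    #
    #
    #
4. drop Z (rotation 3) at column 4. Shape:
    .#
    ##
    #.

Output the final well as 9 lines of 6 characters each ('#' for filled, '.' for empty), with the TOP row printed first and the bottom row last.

Answer: .....#
....##
....#.
....#.
....#.
#####.
...##.
...##.
....#.

Derivation:
Drop 1: S rot3 at col 3 lands with bottom-row=0; cleared 0 line(s) (total 0); column heights now [0 0 0 3 2 0], max=3
Drop 2: I rot0 at col 0 lands with bottom-row=3; cleared 0 line(s) (total 0); column heights now [4 4 4 4 2 0], max=4
Drop 3: I rot3 at col 4 lands with bottom-row=2; cleared 0 line(s) (total 0); column heights now [4 4 4 4 6 0], max=6
Drop 4: Z rot3 at col 4 lands with bottom-row=6; cleared 0 line(s) (total 0); column heights now [4 4 4 4 8 9], max=9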